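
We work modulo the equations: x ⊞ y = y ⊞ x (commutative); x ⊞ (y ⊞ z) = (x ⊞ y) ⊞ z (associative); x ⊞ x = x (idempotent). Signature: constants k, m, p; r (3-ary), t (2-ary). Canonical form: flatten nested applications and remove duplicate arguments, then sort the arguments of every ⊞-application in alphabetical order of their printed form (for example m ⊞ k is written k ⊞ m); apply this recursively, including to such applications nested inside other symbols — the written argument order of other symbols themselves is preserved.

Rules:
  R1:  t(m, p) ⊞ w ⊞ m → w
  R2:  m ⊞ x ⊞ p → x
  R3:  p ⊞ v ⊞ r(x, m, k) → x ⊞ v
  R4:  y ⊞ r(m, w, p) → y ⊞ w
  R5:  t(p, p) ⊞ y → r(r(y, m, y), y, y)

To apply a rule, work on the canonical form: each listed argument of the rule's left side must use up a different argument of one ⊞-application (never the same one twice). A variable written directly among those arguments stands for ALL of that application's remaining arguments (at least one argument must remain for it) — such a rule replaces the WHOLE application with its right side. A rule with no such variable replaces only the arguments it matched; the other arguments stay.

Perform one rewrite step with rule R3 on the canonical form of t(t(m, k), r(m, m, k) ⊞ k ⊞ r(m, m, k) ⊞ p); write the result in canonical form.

Canonical form:  t(t(m, k), k ⊞ p ⊞ r(m, m, k))
Match R3:  consume p, r(m, m, k);  v := k, x := m
The extension variable absorbs all remaining arguments, so the whole application is rewritten.
Result:  t(t(m, k), k ⊞ m)

Answer: t(t(m, k), k ⊞ m)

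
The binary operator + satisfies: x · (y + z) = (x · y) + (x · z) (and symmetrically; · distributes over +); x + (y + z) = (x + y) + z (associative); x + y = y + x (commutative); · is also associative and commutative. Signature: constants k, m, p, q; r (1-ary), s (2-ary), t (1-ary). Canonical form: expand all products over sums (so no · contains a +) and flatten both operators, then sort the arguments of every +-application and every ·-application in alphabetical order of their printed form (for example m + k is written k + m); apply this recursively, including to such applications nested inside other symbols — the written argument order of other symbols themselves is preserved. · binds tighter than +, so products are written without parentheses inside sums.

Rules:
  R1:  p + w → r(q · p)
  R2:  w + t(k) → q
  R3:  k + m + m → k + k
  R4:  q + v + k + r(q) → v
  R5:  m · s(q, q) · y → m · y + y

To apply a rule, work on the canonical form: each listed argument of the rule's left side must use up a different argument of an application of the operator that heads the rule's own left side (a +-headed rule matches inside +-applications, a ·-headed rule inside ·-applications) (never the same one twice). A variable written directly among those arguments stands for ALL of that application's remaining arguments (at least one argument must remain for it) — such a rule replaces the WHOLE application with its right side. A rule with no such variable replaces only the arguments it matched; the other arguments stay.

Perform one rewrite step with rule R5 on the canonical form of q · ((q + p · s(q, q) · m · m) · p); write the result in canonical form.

Canonical form:  m · m · p · p · q · s(q, q) + p · q · q
Apply R5:  consuming m, s(q, q);  y := m · p · p · q
The variable takes the whole remainder — replace the entire application.
New term:  m · m · p · p · q + m · p · p · q + p · q · q

Answer: m · m · p · p · q + m · p · p · q + p · q · q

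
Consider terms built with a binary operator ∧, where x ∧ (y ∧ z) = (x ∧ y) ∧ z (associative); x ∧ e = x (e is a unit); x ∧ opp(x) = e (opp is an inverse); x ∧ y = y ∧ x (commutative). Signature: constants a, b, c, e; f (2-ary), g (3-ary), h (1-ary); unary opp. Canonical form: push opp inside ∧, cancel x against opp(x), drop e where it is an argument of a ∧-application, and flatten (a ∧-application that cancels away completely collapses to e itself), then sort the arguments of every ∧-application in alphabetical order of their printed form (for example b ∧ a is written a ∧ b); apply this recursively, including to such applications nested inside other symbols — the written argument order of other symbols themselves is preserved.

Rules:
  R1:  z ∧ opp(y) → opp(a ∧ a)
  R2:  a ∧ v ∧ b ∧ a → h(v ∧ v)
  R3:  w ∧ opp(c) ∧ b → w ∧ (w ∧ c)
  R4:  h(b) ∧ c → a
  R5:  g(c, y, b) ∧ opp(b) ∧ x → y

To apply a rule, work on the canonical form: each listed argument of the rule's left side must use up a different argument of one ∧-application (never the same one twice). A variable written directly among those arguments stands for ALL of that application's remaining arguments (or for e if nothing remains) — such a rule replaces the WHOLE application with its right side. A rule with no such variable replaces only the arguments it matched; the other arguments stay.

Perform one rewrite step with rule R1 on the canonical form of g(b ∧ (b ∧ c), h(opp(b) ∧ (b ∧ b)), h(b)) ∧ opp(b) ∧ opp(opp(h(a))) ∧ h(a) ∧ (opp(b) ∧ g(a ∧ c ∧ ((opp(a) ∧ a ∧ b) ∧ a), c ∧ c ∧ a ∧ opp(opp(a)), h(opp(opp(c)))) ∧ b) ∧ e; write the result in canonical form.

Canonical form:  g(a ∧ a ∧ b ∧ c, a ∧ a ∧ c ∧ c, h(c)) ∧ g(b ∧ b ∧ c, h(b), h(b)) ∧ h(a) ∧ h(a) ∧ opp(b)
Apply R1:  consuming opp(b);  y := b, z := g(a ∧ a ∧ b ∧ c, a ∧ a ∧ c ∧ c, h(c)) ∧ g(b ∧ b ∧ c, h(b), h(b)) ∧ h(a) ∧ h(a)
Every leftover argument binds to the variable; the entire application is replaced.
New term:  opp(a) ∧ opp(a)

Answer: opp(a) ∧ opp(a)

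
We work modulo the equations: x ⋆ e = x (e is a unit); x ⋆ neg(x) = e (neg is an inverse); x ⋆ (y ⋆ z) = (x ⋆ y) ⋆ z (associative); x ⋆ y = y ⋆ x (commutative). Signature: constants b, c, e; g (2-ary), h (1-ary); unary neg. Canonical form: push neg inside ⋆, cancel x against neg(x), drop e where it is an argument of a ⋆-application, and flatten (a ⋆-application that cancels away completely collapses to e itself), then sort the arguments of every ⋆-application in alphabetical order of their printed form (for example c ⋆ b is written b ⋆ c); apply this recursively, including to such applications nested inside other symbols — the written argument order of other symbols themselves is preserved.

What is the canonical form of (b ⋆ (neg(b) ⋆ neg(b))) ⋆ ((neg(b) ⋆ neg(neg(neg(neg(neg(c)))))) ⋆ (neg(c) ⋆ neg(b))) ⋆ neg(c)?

Push neg inside:  distribute neg over ⋆ and collapse double neg
Collect terms:  neg(b) ⋆ neg(b) ⋆ neg(b) ⋆ neg(c) ⋆ neg(c) ⋆ neg(c)

Answer: neg(b) ⋆ neg(b) ⋆ neg(b) ⋆ neg(c) ⋆ neg(c) ⋆ neg(c)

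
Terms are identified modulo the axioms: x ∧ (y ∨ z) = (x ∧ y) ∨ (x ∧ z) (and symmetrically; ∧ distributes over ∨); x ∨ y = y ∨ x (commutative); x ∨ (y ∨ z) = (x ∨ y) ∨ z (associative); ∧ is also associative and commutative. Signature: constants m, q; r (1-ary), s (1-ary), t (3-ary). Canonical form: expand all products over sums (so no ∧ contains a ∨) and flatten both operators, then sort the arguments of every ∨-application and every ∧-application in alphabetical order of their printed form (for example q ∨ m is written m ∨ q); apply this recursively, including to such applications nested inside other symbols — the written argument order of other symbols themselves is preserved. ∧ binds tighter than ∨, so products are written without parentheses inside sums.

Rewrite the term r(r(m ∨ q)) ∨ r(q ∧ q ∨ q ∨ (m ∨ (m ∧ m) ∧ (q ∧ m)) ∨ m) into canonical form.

Un-nest:  r(r(m ∨ q)) ∨ r(m ∨ m ∨ m ∧ m ∧ m ∧ q ∨ q ∨ q ∧ q)
Sort:  r(m ∨ m ∨ m ∧ m ∧ m ∧ q ∨ q ∨ q ∧ q) ∨ r(r(m ∨ q))

Answer: r(m ∨ m ∨ m ∧ m ∧ m ∧ q ∨ q ∨ q ∧ q) ∨ r(r(m ∨ q))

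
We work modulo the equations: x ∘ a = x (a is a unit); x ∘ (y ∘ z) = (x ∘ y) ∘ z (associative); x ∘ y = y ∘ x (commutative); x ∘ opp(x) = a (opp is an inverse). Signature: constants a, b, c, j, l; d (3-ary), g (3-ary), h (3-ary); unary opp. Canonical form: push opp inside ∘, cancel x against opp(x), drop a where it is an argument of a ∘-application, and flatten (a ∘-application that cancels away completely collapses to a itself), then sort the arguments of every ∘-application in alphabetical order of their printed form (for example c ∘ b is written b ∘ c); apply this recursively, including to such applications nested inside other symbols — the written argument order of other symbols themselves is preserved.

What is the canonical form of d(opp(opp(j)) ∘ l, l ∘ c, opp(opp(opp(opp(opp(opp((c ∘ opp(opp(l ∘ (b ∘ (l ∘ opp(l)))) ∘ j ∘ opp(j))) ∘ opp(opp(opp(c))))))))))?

Answer: d(j ∘ l, c ∘ l, b ∘ l)

Derivation:
Work inside:  (c ∘ opp(opp(l ∘ (b ∘ (l ∘ opp(l)))) ∘ j ∘ opp(j))) ∘ opp(opp(opp(c)))
Push opp inside:  distribute opp over ∘ and collapse double opp
Cancel:  c cancels; j cancels
Combine occurrences:  l ∘ b
Sort:  b ∘ l
Reassemble:  d(j ∘ l, c ∘ l, b ∘ l)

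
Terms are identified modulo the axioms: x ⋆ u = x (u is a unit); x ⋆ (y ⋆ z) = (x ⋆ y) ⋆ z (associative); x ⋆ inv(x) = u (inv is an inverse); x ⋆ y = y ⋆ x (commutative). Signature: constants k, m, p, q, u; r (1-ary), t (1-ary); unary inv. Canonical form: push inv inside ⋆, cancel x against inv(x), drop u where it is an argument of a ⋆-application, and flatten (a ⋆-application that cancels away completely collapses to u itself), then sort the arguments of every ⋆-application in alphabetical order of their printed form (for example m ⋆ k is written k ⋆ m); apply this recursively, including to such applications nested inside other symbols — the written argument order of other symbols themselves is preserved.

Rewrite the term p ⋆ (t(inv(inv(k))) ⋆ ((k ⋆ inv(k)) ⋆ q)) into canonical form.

Push inv inside:  distribute inv over ⋆ and collapse double inv
Inverses cancel:  k cancels
Collect terms:  p ⋆ t(k) ⋆ q
Order the arguments:  p ⋆ q ⋆ t(k)

Answer: p ⋆ q ⋆ t(k)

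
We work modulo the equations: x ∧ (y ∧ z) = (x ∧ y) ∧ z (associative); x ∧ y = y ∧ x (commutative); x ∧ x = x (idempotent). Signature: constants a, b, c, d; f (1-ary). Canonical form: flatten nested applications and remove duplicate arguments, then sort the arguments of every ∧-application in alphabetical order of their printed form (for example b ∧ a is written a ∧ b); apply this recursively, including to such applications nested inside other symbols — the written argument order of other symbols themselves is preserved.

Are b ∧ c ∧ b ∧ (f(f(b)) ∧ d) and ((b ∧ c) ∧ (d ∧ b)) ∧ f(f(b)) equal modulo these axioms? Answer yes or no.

Answer: yes — both canonical forms are b ∧ c ∧ d ∧ f(f(b))

Derivation:
Left:  b ∧ c ∧ b ∧ (f(f(b)) ∧ d)
  Un-nest:  b ∧ c ∧ b ∧ f(f(b)) ∧ d
  Deduplicate:  drop duplicate b
  Sort:  b ∧ c ∧ d ∧ f(f(b))
Right:  ((b ∧ c) ∧ (d ∧ b)) ∧ f(f(b))
  Un-nest:  b ∧ c ∧ d ∧ b ∧ f(f(b))
  Idempotence:  drop duplicate b
  Sort arguments:  b ∧ c ∧ d ∧ f(f(b))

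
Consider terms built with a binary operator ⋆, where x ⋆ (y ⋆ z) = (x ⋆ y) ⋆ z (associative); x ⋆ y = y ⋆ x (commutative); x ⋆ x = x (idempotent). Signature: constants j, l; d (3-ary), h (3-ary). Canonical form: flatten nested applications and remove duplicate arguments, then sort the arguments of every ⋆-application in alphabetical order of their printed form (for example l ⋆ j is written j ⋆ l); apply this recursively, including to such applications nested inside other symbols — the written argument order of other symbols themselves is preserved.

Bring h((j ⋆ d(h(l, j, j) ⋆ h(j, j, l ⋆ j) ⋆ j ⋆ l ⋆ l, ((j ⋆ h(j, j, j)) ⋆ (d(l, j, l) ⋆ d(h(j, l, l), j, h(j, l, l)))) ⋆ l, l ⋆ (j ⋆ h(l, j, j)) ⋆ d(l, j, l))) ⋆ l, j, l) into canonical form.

Answer: h(d(h(j, j, j ⋆ l) ⋆ h(l, j, j) ⋆ j ⋆ l, d(h(j, l, l), j, h(j, l, l)) ⋆ d(l, j, l) ⋆ h(j, j, j) ⋆ j ⋆ l, d(l, j, l) ⋆ h(l, j, j) ⋆ j ⋆ l) ⋆ j ⋆ l, j, l)

Derivation:
Focus inside:  (j ⋆ d(h(l, j, j) ⋆ h(j, j, l ⋆ j) ⋆ j ⋆ l ⋆ l, ((j ⋆ h(j, j, j)) ⋆ (d(l, j, l) ⋆ d(h(j, l, l), j, h(j, l, l)))) ⋆ l, l ⋆ (j ⋆ h(l, j, j)) ⋆ d(l, j, l))) ⋆ l
Merge nested applications:  j ⋆ d(h(l, j, j) ⋆ h(j, j, l ⋆ j) ⋆ j ⋆ l ⋆ l, ((j ⋆ h(j, j, j)) ⋆ (d(l, j, l) ⋆ d(h(j, l, l), j, h(j, l, l)))) ⋆ l, l ⋆ (j ⋆ h(l, j, j)) ⋆ d(l, j, l)) ⋆ l
Inside:  d(h(l, j, j) ⋆ h(j, j, l ⋆ j) ⋆ j ⋆ l ⋆ l, ((j ⋆ h(j, j, j)) ⋆ (d(l, j, l) ⋆ d(h(j, l, l), j, h(j, l, l)))) ⋆ l, l ⋆ (j ⋆ h(l, j, j)) ⋆ d(l, j, l))  →  d(h(j, j, j ⋆ l) ⋆ h(l, j, j) ⋆ j ⋆ l, d(h(j, l, l), j, h(j, l, l)) ⋆ d(l, j, l) ⋆ h(j, j, j) ⋆ j ⋆ l, d(l, j, l) ⋆ h(l, j, j) ⋆ j ⋆ l)
Order the arguments:  d(h(j, j, j ⋆ l) ⋆ h(l, j, j) ⋆ j ⋆ l, d(h(j, l, l), j, h(j, l, l)) ⋆ d(l, j, l) ⋆ h(j, j, j) ⋆ j ⋆ l, d(l, j, l) ⋆ h(l, j, j) ⋆ j ⋆ l) ⋆ j ⋆ l
Rebuild:  h(d(h(j, j, j ⋆ l) ⋆ h(l, j, j) ⋆ j ⋆ l, d(h(j, l, l), j, h(j, l, l)) ⋆ d(l, j, l) ⋆ h(j, j, j) ⋆ j ⋆ l, d(l, j, l) ⋆ h(l, j, j) ⋆ j ⋆ l) ⋆ j ⋆ l, j, l)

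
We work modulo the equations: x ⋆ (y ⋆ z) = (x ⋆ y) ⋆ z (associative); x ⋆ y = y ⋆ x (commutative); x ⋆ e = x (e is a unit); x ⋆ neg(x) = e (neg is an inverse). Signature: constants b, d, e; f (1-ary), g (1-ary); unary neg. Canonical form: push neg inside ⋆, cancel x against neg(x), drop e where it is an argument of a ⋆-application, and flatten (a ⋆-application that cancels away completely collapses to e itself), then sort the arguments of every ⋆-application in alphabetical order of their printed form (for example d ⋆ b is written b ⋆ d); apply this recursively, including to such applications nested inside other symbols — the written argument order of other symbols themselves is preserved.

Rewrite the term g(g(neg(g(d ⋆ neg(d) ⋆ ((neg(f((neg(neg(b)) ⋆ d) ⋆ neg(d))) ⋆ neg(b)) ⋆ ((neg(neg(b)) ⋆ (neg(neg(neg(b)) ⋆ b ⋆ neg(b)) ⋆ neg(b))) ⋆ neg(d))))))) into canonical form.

Answer: g(g(neg(g(neg(b) ⋆ neg(b) ⋆ neg(d) ⋆ neg(f(b))))))

Derivation:
Work inside:  d ⋆ neg(d) ⋆ ((neg(f((neg(neg(b)) ⋆ d) ⋆ neg(d))) ⋆ neg(b)) ⋆ ((neg(neg(b)) ⋆ (neg(neg(neg(b)) ⋆ b ⋆ neg(b)) ⋆ neg(b))) ⋆ neg(d)))
Push neg inside:  distribute neg over ⋆ and collapse double neg
Combine occurrences:  neg(d) ⋆ neg(f(b)) ⋆ neg(b) ⋆ neg(b)
Sort:  neg(b) ⋆ neg(b) ⋆ neg(d) ⋆ neg(f(b))
Reassemble:  g(g(neg(g(neg(b) ⋆ neg(b) ⋆ neg(d) ⋆ neg(f(b))))))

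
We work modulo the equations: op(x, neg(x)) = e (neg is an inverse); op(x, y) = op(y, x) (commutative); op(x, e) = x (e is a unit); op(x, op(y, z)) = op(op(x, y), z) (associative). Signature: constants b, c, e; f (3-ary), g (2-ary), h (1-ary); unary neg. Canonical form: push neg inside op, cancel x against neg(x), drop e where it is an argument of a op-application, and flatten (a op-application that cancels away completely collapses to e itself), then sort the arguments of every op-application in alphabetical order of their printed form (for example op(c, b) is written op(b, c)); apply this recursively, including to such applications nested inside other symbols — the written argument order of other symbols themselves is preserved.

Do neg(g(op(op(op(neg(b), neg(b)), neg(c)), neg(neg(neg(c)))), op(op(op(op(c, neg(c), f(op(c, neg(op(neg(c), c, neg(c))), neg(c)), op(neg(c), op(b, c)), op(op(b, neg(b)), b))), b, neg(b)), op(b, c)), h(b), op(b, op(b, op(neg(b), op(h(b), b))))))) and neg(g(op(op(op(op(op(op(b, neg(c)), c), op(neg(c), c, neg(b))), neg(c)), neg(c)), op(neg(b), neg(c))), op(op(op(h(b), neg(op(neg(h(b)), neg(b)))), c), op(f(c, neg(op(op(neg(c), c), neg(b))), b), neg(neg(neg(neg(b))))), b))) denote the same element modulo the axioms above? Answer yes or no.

Left:  neg(g(op(op(op(neg(b), neg(b)), neg(c)), neg(neg(neg(c)))), op(op(op(op(c, neg(c), f(op(c, neg(op(neg(c), c, neg(c))), neg(c)), op(neg(c), op(b, c)), op(op(b, neg(b)), b))), b, neg(b)), op(b, c)), h(b), op(b, op(b, op(neg(b), op(h(b), b)))))))
  Push neg inside:  distribute neg over op and collapse double neg
  Collect:  neg(g(op(neg(b), neg(b), neg(c), neg(c)), op(b, b, b, c, f(c, b, b), h(b), h(b))))
Right:  neg(g(op(op(op(op(op(op(b, neg(c)), c), op(neg(c), c, neg(b))), neg(c)), neg(c)), op(neg(b), neg(c))), op(op(op(h(b), neg(op(neg(h(b)), neg(b)))), c), op(f(c, neg(op(op(neg(c), c), neg(b))), b), neg(neg(neg(neg(b))))), b)))
  Push neg inside:  distribute neg over op and collapse double neg
  Collect terms:  neg(g(op(neg(b), neg(c), neg(c), neg(c)), op(b, b, b, c, f(c, b, b), h(b), h(b))))

Answer: no — neg(g(op(neg(b), neg(b), neg(c), neg(c)), op(b, b, b, c, f(c, b, b), h(b), h(b)))) vs neg(g(op(neg(b), neg(c), neg(c), neg(c)), op(b, b, b, c, f(c, b, b), h(b), h(b))))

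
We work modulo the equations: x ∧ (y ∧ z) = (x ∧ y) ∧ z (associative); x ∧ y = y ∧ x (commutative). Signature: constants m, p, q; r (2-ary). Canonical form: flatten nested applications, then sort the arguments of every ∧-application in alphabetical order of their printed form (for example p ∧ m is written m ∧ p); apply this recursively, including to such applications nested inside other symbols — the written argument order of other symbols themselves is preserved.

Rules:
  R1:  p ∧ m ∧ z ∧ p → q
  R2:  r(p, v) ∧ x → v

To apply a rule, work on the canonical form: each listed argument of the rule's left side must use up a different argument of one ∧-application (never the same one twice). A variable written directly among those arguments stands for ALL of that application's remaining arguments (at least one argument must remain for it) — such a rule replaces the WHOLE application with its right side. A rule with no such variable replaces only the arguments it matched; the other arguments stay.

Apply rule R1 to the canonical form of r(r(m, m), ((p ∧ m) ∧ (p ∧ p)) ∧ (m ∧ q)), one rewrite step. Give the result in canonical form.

Answer: r(r(m, m), q)

Derivation:
Canonical form:  r(r(m, m), m ∧ m ∧ p ∧ p ∧ p ∧ q)
R1 matches:  uses m, p, p;  z := m ∧ p ∧ q
The variable takes the whole remainder — replace the entire application.
New term:  r(r(m, m), q)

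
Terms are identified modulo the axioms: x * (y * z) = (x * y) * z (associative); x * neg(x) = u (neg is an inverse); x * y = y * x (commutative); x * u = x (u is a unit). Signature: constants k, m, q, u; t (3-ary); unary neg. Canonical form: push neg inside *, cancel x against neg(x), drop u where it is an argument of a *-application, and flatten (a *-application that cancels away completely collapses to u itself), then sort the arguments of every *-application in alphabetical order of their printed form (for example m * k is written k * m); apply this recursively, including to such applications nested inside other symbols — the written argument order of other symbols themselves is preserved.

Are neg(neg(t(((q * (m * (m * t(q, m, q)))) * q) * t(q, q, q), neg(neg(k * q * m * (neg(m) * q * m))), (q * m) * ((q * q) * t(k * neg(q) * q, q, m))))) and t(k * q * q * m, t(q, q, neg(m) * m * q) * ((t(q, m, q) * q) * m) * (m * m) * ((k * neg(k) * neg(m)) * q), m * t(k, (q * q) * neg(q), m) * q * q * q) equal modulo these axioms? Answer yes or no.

Answer: no — t(m * m * q * q * t(q, m, q) * t(q, q, q), k * m * q * q, m * q * q * q * t(k, q, m)) vs t(k * m * q * q, m * m * q * q * t(q, m, q) * t(q, q, q), m * q * q * q * t(k, q, m))

Derivation:
Left:  neg(neg(t(((q * (m * (m * t(q, m, q)))) * q) * t(q, q, q), neg(neg(k * q * m * (neg(m) * q * m))), (q * m) * ((q * q) * t(k * neg(q) * q, q, m)))))
  Push neg inside:  distribute neg over * and collapse double neg
  Collect:  t(m * m * q * q * t(q, m, q) * t(q, q, q), k * m * q * q, m * q * q * q * t(k, q, m))
Right:  t(k * q * q * m, t(q, q, neg(m) * m * q) * ((t(q, m, q) * q) * m) * (m * m) * ((k * neg(k) * neg(m)) * q), m * t(k, (q * q) * neg(q), m) * q * q * q)
  Focus inside:  t(q, q, neg(m) * m * q) * ((t(q, m, q) * q) * m) * (m * m) * ((k * neg(k) * neg(m)) * q)
  Inverses cancel:  k cancels
  Collect terms:  t(q, q, q) * t(q, m, q) * q * q * m * m
  Order the arguments:  m * m * q * q * t(q, m, q) * t(q, q, q)
  Reassemble:  t(k * m * q * q, m * m * q * q * t(q, m, q) * t(q, q, q), m * q * q * q * t(k, q, m))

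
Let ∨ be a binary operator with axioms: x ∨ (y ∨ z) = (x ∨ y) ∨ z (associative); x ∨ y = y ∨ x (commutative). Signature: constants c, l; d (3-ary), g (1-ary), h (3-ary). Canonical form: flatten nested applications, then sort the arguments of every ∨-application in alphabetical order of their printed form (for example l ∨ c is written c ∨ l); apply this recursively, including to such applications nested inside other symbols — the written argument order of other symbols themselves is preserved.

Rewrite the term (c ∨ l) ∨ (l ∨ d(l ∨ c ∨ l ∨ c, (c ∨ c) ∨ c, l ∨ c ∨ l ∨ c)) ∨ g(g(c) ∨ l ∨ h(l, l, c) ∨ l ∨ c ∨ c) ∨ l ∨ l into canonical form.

Answer: c ∨ d(c ∨ c ∨ l ∨ l, c ∨ c ∨ c, c ∨ c ∨ l ∨ l) ∨ g(c ∨ c ∨ g(c) ∨ h(l, l, c) ∨ l ∨ l) ∨ l ∨ l ∨ l ∨ l

Derivation:
Merge nested applications:  c ∨ l ∨ l ∨ d(l ∨ c ∨ l ∨ c, (c ∨ c) ∨ c, l ∨ c ∨ l ∨ c) ∨ g(g(c) ∨ l ∨ h(l, l, c) ∨ l ∨ c ∨ c) ∨ l ∨ l
Canonicalize subterm:  d(l ∨ c ∨ l ∨ c, (c ∨ c) ∨ c, l ∨ c ∨ l ∨ c)  →  d(c ∨ c ∨ l ∨ l, c ∨ c ∨ c, c ∨ c ∨ l ∨ l)
Simplify inside:  g(g(c) ∨ l ∨ h(l, l, c) ∨ l ∨ c ∨ c)  →  g(c ∨ c ∨ g(c) ∨ h(l, l, c) ∨ l ∨ l)
Sort:  c ∨ d(c ∨ c ∨ l ∨ l, c ∨ c ∨ c, c ∨ c ∨ l ∨ l) ∨ g(c ∨ c ∨ g(c) ∨ h(l, l, c) ∨ l ∨ l) ∨ l ∨ l ∨ l ∨ l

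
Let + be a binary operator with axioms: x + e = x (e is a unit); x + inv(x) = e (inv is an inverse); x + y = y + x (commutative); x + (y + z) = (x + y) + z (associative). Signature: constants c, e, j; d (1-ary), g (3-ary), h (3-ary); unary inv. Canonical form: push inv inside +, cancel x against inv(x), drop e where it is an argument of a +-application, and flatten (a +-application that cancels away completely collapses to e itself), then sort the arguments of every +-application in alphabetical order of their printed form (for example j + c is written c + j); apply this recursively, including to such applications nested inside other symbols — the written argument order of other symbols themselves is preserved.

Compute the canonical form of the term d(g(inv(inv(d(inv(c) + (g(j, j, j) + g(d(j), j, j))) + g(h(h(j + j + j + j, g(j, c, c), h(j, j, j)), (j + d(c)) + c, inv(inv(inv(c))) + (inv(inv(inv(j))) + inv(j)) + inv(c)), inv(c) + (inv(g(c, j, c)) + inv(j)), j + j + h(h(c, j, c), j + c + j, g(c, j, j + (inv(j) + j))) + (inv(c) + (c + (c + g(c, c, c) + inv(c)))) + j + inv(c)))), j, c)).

Answer: d(g(d(g(d(j), j, j) + g(j, j, j) + inv(c)) + g(h(h(j + j + j + j, g(j, c, c), h(j, j, j)), c + d(c) + j, inv(c) + inv(c) + inv(j) + inv(j)), inv(c) + inv(g(c, j, c)) + inv(j), g(c, c, c) + h(h(c, j, c), c + j + j, g(c, j, j)) + inv(c) + j + j + j), j, c))

Derivation:
Work inside:  d(inv(c) + (g(j, j, j) + g(d(j), j, j))) + g(h(h(j + j + j + j, g(j, c, c), h(j, j, j)), (j + d(c)) + c, inv(inv(inv(c))) + (inv(inv(inv(j))) + inv(j)) + inv(c)), inv(c) + (inv(g(c, j, c)) + inv(j)), j + j + h(h(c, j, c), j + c + j, g(c, j, j + (inv(j) + j))) + (inv(c) + (c + (c + g(c, c, c) + inv(c)))) + j + inv(c))
Push inv inside:  distribute inv over + and collapse double inv
Combine occurrences:  d(g(d(j), j, j) + g(j, j, j) + inv(c)) + g(h(h(j + j + j + j, g(j, c, c), h(j, j, j)), c + d(c) + j, inv(c) + inv(c) + inv(j) + inv(j)), inv(c) + inv(g(c, j, c)) + inv(j), g(c, c, c) + h(h(c, j, c), c + j + j, g(c, j, j)) + inv(c) + j + j + j)
Put back:  d(g(d(g(d(j), j, j) + g(j, j, j) + inv(c)) + g(h(h(j + j + j + j, g(j, c, c), h(j, j, j)), c + d(c) + j, inv(c) + inv(c) + inv(j) + inv(j)), inv(c) + inv(g(c, j, c)) + inv(j), g(c, c, c) + h(h(c, j, c), c + j + j, g(c, j, j)) + inv(c) + j + j + j), j, c))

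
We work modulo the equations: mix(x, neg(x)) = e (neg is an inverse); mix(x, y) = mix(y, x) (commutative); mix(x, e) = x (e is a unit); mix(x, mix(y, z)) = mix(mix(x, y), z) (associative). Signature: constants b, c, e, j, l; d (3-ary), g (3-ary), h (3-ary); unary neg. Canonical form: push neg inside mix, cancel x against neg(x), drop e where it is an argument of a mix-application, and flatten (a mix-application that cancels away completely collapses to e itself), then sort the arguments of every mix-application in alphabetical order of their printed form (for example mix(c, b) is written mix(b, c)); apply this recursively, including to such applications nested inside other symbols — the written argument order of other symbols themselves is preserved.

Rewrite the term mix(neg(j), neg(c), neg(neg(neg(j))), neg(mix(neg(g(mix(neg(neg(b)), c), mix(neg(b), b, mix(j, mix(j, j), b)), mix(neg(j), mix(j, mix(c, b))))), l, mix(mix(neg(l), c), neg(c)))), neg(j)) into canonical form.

Answer: mix(g(mix(b, c), mix(b, j, j, j), mix(b, c)), neg(c), neg(j), neg(j), neg(j))

Derivation:
Push neg inside:  distribute neg over mix and collapse double neg
Cancel inverse pairs:  l cancels
Collect:  mix(neg(j), neg(j), neg(j), neg(c), g(mix(b, c), mix(b, j, j, j), mix(b, c)))
Sort arguments:  mix(g(mix(b, c), mix(b, j, j, j), mix(b, c)), neg(c), neg(j), neg(j), neg(j))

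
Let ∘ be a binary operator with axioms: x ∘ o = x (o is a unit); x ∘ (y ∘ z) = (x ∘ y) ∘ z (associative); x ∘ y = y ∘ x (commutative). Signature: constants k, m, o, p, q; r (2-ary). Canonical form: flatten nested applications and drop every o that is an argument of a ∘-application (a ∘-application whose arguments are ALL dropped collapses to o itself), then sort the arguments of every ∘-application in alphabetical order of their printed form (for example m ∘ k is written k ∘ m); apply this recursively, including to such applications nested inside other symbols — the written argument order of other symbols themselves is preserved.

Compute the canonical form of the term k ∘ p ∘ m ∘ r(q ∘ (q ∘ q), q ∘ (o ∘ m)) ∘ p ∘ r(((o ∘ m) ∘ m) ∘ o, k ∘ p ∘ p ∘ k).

Simplify inside:  r(q ∘ (q ∘ q), q ∘ (o ∘ m))  →  r(q ∘ q ∘ q, m ∘ q)
Simplify inside:  r(((o ∘ m) ∘ m) ∘ o, k ∘ p ∘ p ∘ k)  →  r(m ∘ m, k ∘ k ∘ p ∘ p)
Sort arguments:  k ∘ m ∘ p ∘ p ∘ r(m ∘ m, k ∘ k ∘ p ∘ p) ∘ r(q ∘ q ∘ q, m ∘ q)

Answer: k ∘ m ∘ p ∘ p ∘ r(m ∘ m, k ∘ k ∘ p ∘ p) ∘ r(q ∘ q ∘ q, m ∘ q)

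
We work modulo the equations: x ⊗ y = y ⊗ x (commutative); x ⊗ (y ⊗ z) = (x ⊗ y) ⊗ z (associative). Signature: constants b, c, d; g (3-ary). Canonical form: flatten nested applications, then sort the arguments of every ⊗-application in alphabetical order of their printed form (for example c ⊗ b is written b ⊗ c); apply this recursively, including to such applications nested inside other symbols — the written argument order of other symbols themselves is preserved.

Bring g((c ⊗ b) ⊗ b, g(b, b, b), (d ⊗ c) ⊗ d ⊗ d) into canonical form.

Focus inside:  (d ⊗ c) ⊗ d ⊗ d
Flatten:  d ⊗ c ⊗ d ⊗ d
Sort:  c ⊗ d ⊗ d ⊗ d
Reassemble:  g(b ⊗ b ⊗ c, g(b, b, b), c ⊗ d ⊗ d ⊗ d)

Answer: g(b ⊗ b ⊗ c, g(b, b, b), c ⊗ d ⊗ d ⊗ d)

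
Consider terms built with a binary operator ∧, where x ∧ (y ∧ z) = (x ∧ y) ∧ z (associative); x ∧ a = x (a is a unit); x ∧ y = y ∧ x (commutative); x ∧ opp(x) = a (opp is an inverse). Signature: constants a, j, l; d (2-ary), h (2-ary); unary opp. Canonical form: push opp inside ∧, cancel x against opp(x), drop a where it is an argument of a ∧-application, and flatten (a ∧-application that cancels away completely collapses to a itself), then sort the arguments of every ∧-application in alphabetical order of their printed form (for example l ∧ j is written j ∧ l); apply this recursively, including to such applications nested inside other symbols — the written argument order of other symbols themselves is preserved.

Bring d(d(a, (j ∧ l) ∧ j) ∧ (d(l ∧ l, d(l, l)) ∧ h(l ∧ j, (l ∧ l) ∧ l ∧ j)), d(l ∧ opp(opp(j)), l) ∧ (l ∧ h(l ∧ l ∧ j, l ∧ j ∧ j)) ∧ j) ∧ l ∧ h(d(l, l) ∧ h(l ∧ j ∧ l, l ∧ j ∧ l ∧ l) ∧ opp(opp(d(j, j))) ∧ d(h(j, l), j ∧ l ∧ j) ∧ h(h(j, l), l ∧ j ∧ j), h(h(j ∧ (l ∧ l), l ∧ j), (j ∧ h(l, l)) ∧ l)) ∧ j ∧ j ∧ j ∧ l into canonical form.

Answer: d(d(a, j ∧ j ∧ l) ∧ d(l ∧ l, d(l, l)) ∧ h(j ∧ l, j ∧ l ∧ l ∧ l), d(j ∧ l, l) ∧ h(j ∧ l ∧ l, j ∧ j ∧ l) ∧ j ∧ l) ∧ h(d(h(j, l), j ∧ j ∧ l) ∧ d(j, j) ∧ d(l, l) ∧ h(h(j, l), j ∧ j ∧ l) ∧ h(j ∧ l ∧ l, j ∧ l ∧ l ∧ l), h(h(j ∧ l ∧ l, j ∧ l), h(l, l) ∧ j ∧ l)) ∧ j ∧ j ∧ j ∧ l ∧ l

Derivation:
Push opp inside:  distribute opp over ∧ and collapse double opp
Collect terms:  d(d(a, j ∧ j ∧ l) ∧ d(l ∧ l, d(l, l)) ∧ h(j ∧ l, j ∧ l ∧ l ∧ l), d(j ∧ l, l) ∧ h(j ∧ l ∧ l, j ∧ j ∧ l) ∧ j ∧ l) ∧ l ∧ l ∧ h(d(h(j, l), j ∧ j ∧ l) ∧ d(j, j) ∧ d(l, l) ∧ h(h(j, l), j ∧ j ∧ l) ∧ h(j ∧ l ∧ l, j ∧ l ∧ l ∧ l), h(h(j ∧ l ∧ l, j ∧ l), h(l, l) ∧ j ∧ l)) ∧ j ∧ j ∧ j
Order the arguments:  d(d(a, j ∧ j ∧ l) ∧ d(l ∧ l, d(l, l)) ∧ h(j ∧ l, j ∧ l ∧ l ∧ l), d(j ∧ l, l) ∧ h(j ∧ l ∧ l, j ∧ j ∧ l) ∧ j ∧ l) ∧ h(d(h(j, l), j ∧ j ∧ l) ∧ d(j, j) ∧ d(l, l) ∧ h(h(j, l), j ∧ j ∧ l) ∧ h(j ∧ l ∧ l, j ∧ l ∧ l ∧ l), h(h(j ∧ l ∧ l, j ∧ l), h(l, l) ∧ j ∧ l)) ∧ j ∧ j ∧ j ∧ l ∧ l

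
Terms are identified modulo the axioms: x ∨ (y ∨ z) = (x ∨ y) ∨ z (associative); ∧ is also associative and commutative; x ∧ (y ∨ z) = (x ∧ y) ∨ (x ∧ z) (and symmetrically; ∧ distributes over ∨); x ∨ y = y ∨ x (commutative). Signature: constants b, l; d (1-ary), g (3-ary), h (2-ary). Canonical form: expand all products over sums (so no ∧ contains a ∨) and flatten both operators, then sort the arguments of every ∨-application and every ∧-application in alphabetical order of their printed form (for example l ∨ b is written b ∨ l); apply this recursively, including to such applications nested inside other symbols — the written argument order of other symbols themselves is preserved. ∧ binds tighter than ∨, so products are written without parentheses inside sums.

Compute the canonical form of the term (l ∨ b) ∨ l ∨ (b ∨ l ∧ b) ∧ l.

Expand products over sums:  l ∨ b ∨ l ∨ b ∧ l ∨ b ∧ l ∧ l
Sort:  b ∨ b ∧ l ∨ b ∧ l ∧ l ∨ l ∨ l

Answer: b ∨ b ∧ l ∨ b ∧ l ∧ l ∨ l ∨ l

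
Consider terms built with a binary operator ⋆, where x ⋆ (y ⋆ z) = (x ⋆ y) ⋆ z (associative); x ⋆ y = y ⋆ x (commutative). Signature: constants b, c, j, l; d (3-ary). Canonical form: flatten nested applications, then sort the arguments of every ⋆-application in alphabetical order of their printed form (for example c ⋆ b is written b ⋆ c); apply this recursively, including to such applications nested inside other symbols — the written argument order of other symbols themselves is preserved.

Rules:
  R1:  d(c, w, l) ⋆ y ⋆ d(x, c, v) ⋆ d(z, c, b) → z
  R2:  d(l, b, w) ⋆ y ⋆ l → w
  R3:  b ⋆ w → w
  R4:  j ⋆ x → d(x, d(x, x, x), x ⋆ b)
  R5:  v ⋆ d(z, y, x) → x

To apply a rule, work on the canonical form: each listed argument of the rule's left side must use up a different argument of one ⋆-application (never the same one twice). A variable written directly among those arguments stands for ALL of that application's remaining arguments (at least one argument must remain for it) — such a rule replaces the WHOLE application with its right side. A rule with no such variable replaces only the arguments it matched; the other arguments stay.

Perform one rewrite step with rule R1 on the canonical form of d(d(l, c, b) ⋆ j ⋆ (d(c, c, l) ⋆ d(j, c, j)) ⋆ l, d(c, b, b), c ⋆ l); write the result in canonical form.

Answer: d(l, d(c, b, b), c ⋆ l)

Derivation:
Canonical form:  d(d(c, c, l) ⋆ d(j, c, j) ⋆ d(l, c, b) ⋆ j ⋆ l, d(c, b, b), c ⋆ l)
Apply R1:  consuming d(c, c, l), d(j, c, j), d(l, c, b);  v := j, w := c, x := j, y := j ⋆ l, z := l
The variable takes the whole remainder — replace the entire application.
Giving:  d(l, d(c, b, b), c ⋆ l)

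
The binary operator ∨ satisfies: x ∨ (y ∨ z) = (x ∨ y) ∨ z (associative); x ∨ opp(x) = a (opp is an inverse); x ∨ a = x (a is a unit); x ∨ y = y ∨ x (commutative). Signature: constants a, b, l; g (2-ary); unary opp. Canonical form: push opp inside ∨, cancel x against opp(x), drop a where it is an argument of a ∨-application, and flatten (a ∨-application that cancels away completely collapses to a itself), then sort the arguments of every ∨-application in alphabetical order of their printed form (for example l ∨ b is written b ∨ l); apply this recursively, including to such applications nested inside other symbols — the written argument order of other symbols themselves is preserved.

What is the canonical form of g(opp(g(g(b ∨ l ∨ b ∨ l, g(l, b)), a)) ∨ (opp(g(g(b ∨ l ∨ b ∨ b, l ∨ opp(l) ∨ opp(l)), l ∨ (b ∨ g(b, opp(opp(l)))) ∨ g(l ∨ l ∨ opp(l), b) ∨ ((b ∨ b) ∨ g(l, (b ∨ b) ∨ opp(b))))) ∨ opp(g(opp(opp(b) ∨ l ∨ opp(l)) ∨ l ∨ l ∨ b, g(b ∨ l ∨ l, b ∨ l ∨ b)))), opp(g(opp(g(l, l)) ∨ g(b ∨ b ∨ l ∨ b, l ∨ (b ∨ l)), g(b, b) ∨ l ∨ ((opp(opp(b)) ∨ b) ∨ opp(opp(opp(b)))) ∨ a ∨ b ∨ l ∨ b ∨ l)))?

Descend into:  opp(g(g(b ∨ l ∨ b ∨ l, g(l, b)), a)) ∨ (opp(g(g(b ∨ l ∨ b ∨ b, l ∨ opp(l) ∨ opp(l)), l ∨ (b ∨ g(b, opp(opp(l)))) ∨ g(l ∨ l ∨ opp(l), b) ∨ ((b ∨ b) ∨ g(l, (b ∨ b) ∨ opp(b))))) ∨ opp(g(opp(opp(b) ∨ l ∨ opp(l)) ∨ l ∨ l ∨ b, g(b ∨ l ∨ l, b ∨ l ∨ b))))
Push opp inside:  distribute opp over ∨ and collapse double opp
Combine occurrences:  opp(g(g(b ∨ b ∨ l ∨ l, g(l, b)), a)) ∨ opp(g(g(b ∨ b ∨ b ∨ l, opp(l)), b ∨ b ∨ b ∨ g(b, l) ∨ g(l, b) ∨ g(l, b) ∨ l)) ∨ opp(g(b ∨ b ∨ l ∨ l, g(b ∨ l ∨ l, b ∨ b ∨ l)))
Order the arguments:  opp(g(b ∨ b ∨ l ∨ l, g(b ∨ l ∨ l, b ∨ b ∨ l))) ∨ opp(g(g(b ∨ b ∨ b ∨ l, opp(l)), b ∨ b ∨ b ∨ g(b, l) ∨ g(l, b) ∨ g(l, b) ∨ l)) ∨ opp(g(g(b ∨ b ∨ l ∨ l, g(l, b)), a))
Reassemble:  g(opp(g(b ∨ b ∨ l ∨ l, g(b ∨ l ∨ l, b ∨ b ∨ l))) ∨ opp(g(g(b ∨ b ∨ b ∨ l, opp(l)), b ∨ b ∨ b ∨ g(b, l) ∨ g(l, b) ∨ g(l, b) ∨ l)) ∨ opp(g(g(b ∨ b ∨ l ∨ l, g(l, b)), a)), opp(g(g(b ∨ b ∨ b ∨ l, b ∨ l ∨ l) ∨ opp(g(l, l)), b ∨ b ∨ b ∨ g(b, b) ∨ l ∨ l ∨ l)))

Answer: g(opp(g(b ∨ b ∨ l ∨ l, g(b ∨ l ∨ l, b ∨ b ∨ l))) ∨ opp(g(g(b ∨ b ∨ b ∨ l, opp(l)), b ∨ b ∨ b ∨ g(b, l) ∨ g(l, b) ∨ g(l, b) ∨ l)) ∨ opp(g(g(b ∨ b ∨ l ∨ l, g(l, b)), a)), opp(g(g(b ∨ b ∨ b ∨ l, b ∨ l ∨ l) ∨ opp(g(l, l)), b ∨ b ∨ b ∨ g(b, b) ∨ l ∨ l ∨ l)))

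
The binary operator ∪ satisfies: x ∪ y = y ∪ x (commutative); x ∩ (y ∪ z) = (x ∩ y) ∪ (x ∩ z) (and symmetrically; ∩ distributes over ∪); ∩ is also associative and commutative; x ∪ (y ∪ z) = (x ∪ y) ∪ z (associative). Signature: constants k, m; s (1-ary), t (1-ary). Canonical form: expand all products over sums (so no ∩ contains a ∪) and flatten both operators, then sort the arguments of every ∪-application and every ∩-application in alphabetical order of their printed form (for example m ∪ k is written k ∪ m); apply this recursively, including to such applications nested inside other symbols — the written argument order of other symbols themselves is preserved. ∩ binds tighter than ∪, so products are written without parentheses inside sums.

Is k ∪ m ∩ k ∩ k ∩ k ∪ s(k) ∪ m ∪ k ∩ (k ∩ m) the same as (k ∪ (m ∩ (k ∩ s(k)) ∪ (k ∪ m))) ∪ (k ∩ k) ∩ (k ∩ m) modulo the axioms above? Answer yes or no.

Left:  k ∪ m ∩ k ∩ k ∩ k ∪ s(k) ∪ m ∪ k ∩ (k ∩ m)
  Un-nest:  k ∪ k ∩ k ∩ k ∩ m ∪ s(k) ∪ m ∪ k ∩ k ∩ m
  Sort:  k ∪ k ∩ k ∩ k ∩ m ∪ k ∩ k ∩ m ∪ m ∪ s(k)
Right:  (k ∪ (m ∩ (k ∩ s(k)) ∪ (k ∪ m))) ∪ (k ∩ k) ∩ (k ∩ m)
  Merge nested applications:  k ∪ k ∩ m ∩ s(k) ∪ k ∪ m ∪ k ∩ k ∩ k ∩ m
  Order the arguments:  k ∪ k ∪ k ∩ k ∩ k ∩ m ∪ k ∩ m ∩ s(k) ∪ m

Answer: no — k ∪ k ∩ k ∩ k ∩ m ∪ k ∩ k ∩ m ∪ m ∪ s(k) vs k ∪ k ∪ k ∩ k ∩ k ∩ m ∪ k ∩ m ∩ s(k) ∪ m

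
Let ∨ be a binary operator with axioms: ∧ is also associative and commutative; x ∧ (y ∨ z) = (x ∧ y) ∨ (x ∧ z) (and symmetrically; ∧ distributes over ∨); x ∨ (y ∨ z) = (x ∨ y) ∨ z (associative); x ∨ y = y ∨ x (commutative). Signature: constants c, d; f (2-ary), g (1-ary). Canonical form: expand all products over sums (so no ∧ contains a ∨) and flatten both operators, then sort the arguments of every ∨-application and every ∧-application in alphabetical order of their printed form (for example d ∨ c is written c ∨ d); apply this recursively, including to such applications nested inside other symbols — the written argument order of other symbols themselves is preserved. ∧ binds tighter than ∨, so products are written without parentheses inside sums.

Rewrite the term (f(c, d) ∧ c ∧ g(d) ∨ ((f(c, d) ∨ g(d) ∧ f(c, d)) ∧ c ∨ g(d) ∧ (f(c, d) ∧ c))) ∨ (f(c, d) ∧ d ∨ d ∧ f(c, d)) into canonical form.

Answer: c ∧ f(c, d) ∨ c ∧ f(c, d) ∧ g(d) ∨ c ∧ f(c, d) ∧ g(d) ∨ c ∧ f(c, d) ∧ g(d) ∨ d ∧ f(c, d) ∨ d ∧ f(c, d)

Derivation:
Expand:  c ∧ f(c, d) ∧ g(d) ∨ c ∧ f(c, d) ∨ c ∧ f(c, d) ∧ g(d) ∨ c ∧ f(c, d) ∧ g(d) ∨ d ∧ f(c, d) ∨ d ∧ f(c, d)
Sort:  c ∧ f(c, d) ∨ c ∧ f(c, d) ∧ g(d) ∨ c ∧ f(c, d) ∧ g(d) ∨ c ∧ f(c, d) ∧ g(d) ∨ d ∧ f(c, d) ∨ d ∧ f(c, d)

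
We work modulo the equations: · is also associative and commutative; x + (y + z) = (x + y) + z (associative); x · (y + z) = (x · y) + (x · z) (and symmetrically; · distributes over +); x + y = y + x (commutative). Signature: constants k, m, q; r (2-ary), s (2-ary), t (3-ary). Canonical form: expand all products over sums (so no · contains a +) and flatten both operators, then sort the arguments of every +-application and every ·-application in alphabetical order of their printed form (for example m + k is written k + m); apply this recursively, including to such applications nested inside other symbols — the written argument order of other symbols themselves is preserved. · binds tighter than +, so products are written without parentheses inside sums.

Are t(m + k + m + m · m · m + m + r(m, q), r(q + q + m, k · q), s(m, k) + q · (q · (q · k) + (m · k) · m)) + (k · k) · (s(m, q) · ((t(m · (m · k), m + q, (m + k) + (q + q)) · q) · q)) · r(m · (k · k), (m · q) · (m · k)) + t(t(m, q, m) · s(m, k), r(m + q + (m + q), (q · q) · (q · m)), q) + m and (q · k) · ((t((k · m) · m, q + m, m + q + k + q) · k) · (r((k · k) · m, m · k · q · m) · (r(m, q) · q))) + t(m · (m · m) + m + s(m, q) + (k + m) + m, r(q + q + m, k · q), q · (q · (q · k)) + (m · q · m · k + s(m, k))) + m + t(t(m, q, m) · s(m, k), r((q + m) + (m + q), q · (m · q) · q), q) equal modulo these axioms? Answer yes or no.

Left:  t(m + k + m + m · m · m + m + r(m, q), r(q + q + m, k · q), s(m, k) + q · (q · (q · k) + (m · k) · m)) + (k · k) · (s(m, q) · ((t(m · (m · k), m + q, (m + k) + (q + q)) · q) · q)) · r(m · (k · k), (m · q) · (m · k)) + t(t(m, q, m) · s(m, k), r(m + q + (m + q), (q · q) · (q · m)), q) + m
  Expand:  t(k + m + m + m + m · m · m + r(m, q), r(m + q + q, k · q), k · m · m · q + k · q · q · q + s(m, k)) + k · k · q · q · r(k · k · m, k · m · m · q) · s(m, q) · t(k · m · m, m + q, k + m + q + q) + t(s(m, k) · t(m, q, m), r(m + m + q + q, m · q · q · q), q) + m
  Sort:  k · k · q · q · r(k · k · m, k · m · m · q) · s(m, q) · t(k · m · m, m + q, k + m + q + q) + m + t(k + m + m + m + m · m · m + r(m, q), r(m + q + q, k · q), k · m · m · q + k · q · q · q + s(m, k)) + t(s(m, k) · t(m, q, m), r(m + m + q + q, m · q · q · q), q)
Right:  (q · k) · ((t((k · m) · m, q + m, m + q + k + q) · k) · (r((k · k) · m, m · k · q · m) · (r(m, q) · q))) + t(m · (m · m) + m + s(m, q) + (k + m) + m, r(q + q + m, k · q), q · (q · (q · k)) + (m · q · m · k + s(m, k))) + m + t(t(m, q, m) · s(m, k), r((q + m) + (m + q), q · (m · q) · q), q)
  Merge nested applications:  k · k · q · q · r(k · k · m, k · m · m · q) · r(m, q) · t(k · m · m, m + q, k + m + q + q) + t(k + m + m + m + m · m · m + s(m, q), r(m + q + q, k · q), k · m · m · q + k · q · q · q + s(m, k)) + m + t(s(m, k) · t(m, q, m), r(m + m + q + q, m · q · q · q), q)
  Sort:  k · k · q · q · r(k · k · m, k · m · m · q) · r(m, q) · t(k · m · m, m + q, k + m + q + q) + m + t(k + m + m + m + m · m · m + s(m, q), r(m + q + q, k · q), k · m · m · q + k · q · q · q + s(m, k)) + t(s(m, k) · t(m, q, m), r(m + m + q + q, m · q · q · q), q)

Answer: no — k · k · q · q · r(k · k · m, k · m · m · q) · s(m, q) · t(k · m · m, m + q, k + m + q + q) + m + t(k + m + m + m + m · m · m + r(m, q), r(m + q + q, k · q), k · m · m · q + k · q · q · q + s(m, k)) + t(s(m, k) · t(m, q, m), r(m + m + q + q, m · q · q · q), q) vs k · k · q · q · r(k · k · m, k · m · m · q) · r(m, q) · t(k · m · m, m + q, k + m + q + q) + m + t(k + m + m + m + m · m · m + s(m, q), r(m + q + q, k · q), k · m · m · q + k · q · q · q + s(m, k)) + t(s(m, k) · t(m, q, m), r(m + m + q + q, m · q · q · q), q)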